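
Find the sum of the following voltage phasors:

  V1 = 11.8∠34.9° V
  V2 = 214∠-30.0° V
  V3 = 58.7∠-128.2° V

Step 1 — Convert each phasor to rectangular form:
  V1 = 11.8·(cos(34.9°) + j·sin(34.9°)) = 9.678 + j6.751 V
  V2 = 214·(cos(-30.0°) + j·sin(-30.0°)) = 185.3 - j107 V
  V3 = 58.7·(cos(-128.2°) + j·sin(-128.2°)) = -36.3 - j46.13 V
Step 2 — Sum components: V_total = 158.7 - j146.4 V.
Step 3 — Convert to polar: |V_total| = 215.9 V, ∠V_total = -42.7°.

V_total = 215.9∠-42.7° V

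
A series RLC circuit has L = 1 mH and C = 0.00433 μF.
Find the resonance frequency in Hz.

Step 1 — Resonance condition Im(Z)=0 gives ω₀ = 1/√(LC).
Step 2 — ω₀ = 1/√(0.001·4.33e-09) = 4.806e+05 rad/s.
Step 3 — f₀ = ω₀/(2π) = 7.648e+04 Hz.

f₀ = 7.648e+04 Hz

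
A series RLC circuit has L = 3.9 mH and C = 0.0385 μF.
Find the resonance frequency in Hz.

Step 1 — Resonance condition Im(Z)=0 gives ω₀ = 1/√(LC).
Step 2 — ω₀ = 1/√(0.0039·3.85e-08) = 8.161e+04 rad/s.
Step 3 — f₀ = ω₀/(2π) = 1.299e+04 Hz.

f₀ = 1.299e+04 Hz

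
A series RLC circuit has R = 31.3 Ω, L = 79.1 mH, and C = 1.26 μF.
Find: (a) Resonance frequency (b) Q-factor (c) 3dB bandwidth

Step 1 — Resonance: ω₀ = 1/√(LC) = 1/√(0.0791·1.26e-06) = 3168 rad/s.
Step 2 — f₀ = ω₀/(2π) = 504.1 Hz.
Step 3 — Series Q: Q = ω₀L/R = 3168·0.0791/31.3 = 8.005.
Step 4 — Bandwidth: Δω = ω₀/Q = 395.7 rad/s; BW = Δω/(2π) = 62.98 Hz.

(a) f₀ = 504.1 Hz  (b) Q = 8.005  (c) BW = 62.98 Hz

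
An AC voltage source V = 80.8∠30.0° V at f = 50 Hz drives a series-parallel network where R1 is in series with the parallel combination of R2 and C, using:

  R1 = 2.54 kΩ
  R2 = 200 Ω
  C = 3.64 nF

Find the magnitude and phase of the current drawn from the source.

Step 1 — Angular frequency: ω = 2π·f = 2π·50 = 314.2 rad/s.
Step 2 — Component impedances:
  R1: Z = R = 2540 Ω
  R2: Z = R = 200 Ω
  C: Z = 1/(jωC) = -j/(ω·C) = 0 - j8.745e+05 Ω
Step 3 — Parallel branch: R2 || C = 1/(1/R2 + 1/C) = 200 - j0.04574 Ω.
Step 4 — Series with R1: Z_total = R1 + (R2 || C) = 2740 - j0.04574 Ω = 2740∠-0.0° Ω.
Step 5 — Source phasor: V = 80.8∠30.0° V = 69.97 + j40.4 V.
Step 6 — Ohm's law: I = V / Z_total = (69.97 + j40.4) / (2740 - j0.04574) = 0.02554 + j0.01474 A.
Step 7 — Convert to polar: |I| = 0.02949 A, ∠I = 30.0°.

I = 0.02949∠30.0° A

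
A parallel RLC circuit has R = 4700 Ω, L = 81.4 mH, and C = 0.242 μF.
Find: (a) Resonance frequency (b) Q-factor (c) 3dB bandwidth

Step 1 — Resonance: ω₀ = 1/√(LC) = 1/√(0.0814·2.42e-07) = 7125 rad/s.
Step 2 — f₀ = ω₀/(2π) = 1134 Hz.
Step 3 — Parallel Q: Q = R/(ω₀L) = 4700/(7125·0.0814) = 8.104.
Step 4 — Bandwidth: Δω = ω₀/Q = 879.2 rad/s; BW = Δω/(2π) = 139.9 Hz.

(a) f₀ = 1134 Hz  (b) Q = 8.104  (c) BW = 139.9 Hz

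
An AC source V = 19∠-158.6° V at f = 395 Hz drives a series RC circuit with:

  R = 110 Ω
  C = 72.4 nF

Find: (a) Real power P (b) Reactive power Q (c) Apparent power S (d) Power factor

Step 1 — Angular frequency: ω = 2π·f = 2π·395 = 2482 rad/s.
Step 2 — Component impedances:
  R: Z = R = 110 Ω
  C: Z = 1/(jωC) = -j/(ω·C) = 0 - j5565 Ω
Step 3 — Series combination: Z_total = R + C = 110 - j5565 Ω = 5566∠-88.9° Ω.
Step 4 — Source phasor: V = 19∠-158.6° V = -17.69 - j6.933 V.
Step 5 — Current: I = V / Z = 0.001182 - j0.003202 A = 0.003413∠-69.7° A.
Step 6 — Complex power: S = V·I* = 0.001282 - j0.06484 VA.
Step 7 — Real power: P = Re(S) = 0.001282 W.
Step 8 — Reactive power: Q = Im(S) = -0.06484 VAR.
Step 9 — Apparent power: |S| = 0.06485 VA.
Step 10 — Power factor: PF = P/|S| = 0.01976 (leading).

(a) P = 0.001282 W  (b) Q = -0.06484 VAR  (c) S = 0.06485 VA  (d) PF = 0.01976 (leading)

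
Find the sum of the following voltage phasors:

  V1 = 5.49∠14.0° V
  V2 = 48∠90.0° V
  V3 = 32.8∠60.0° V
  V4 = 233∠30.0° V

Step 1 — Convert each phasor to rectangular form:
  V1 = 5.49·(cos(14.0°) + j·sin(14.0°)) = 5.327 + j1.328 V
  V2 = 48·(cos(90.0°) + j·sin(90.0°)) = 0 + j48 V
  V3 = 32.8·(cos(60.0°) + j·sin(60.0°)) = 16.4 + j28.41 V
  V4 = 233·(cos(30.0°) + j·sin(30.0°)) = 201.8 + j116.5 V
Step 2 — Sum components: V_total = 223.5 + j194.2 V.
Step 3 — Convert to polar: |V_total| = 296.1 V, ∠V_total = 41.0°.

V_total = 296.1∠41.0° V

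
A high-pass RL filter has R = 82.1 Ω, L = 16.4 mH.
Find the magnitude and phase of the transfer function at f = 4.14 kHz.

Step 1 — Angular frequency: ω = 2π·4140 = 2.601e+04 rad/s.
Step 2 — Transfer function: H(jω) = jωL/(R + jωL).
Step 3 — Numerator jωL = j·426.6; denominator R + jωL = 82.1 + j426.6.
Step 4 — H = 0.9643 + j0.1856.
Step 5 — Magnitude: |H| = 0.982 (-0.2 dB); phase: φ = 10.9°.

|H| = 0.982 (-0.2 dB), φ = 10.9°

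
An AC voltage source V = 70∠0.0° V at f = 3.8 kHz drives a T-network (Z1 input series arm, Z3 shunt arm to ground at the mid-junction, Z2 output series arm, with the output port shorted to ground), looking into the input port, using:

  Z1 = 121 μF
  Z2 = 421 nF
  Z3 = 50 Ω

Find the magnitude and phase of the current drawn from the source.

Step 1 — Angular frequency: ω = 2π·f = 2π·3800 = 2.388e+04 rad/s.
Step 2 — Component impedances:
  Z1: Z = 1/(jωC) = -j/(ω·C) = 0 - j0.3461 Ω
  Z2: Z = 1/(jωC) = -j/(ω·C) = 0 - j99.48 Ω
  Z3: Z = R = 50 Ω
Step 3 — With the output port shorted to ground, the output series arm Z2 runs from the junction to ground; the shunt arm Z3 also runs from the junction to ground. They appear in parallel: Z3 || Z2 = 39.92 - j20.06 Ω.
Step 4 — Series with input arm Z1: Z_in = Z1 + (Z3 || Z2) = 39.92 - j20.41 Ω = 44.83∠-27.1° Ω.
Step 5 — Source phasor: V = 70∠0.0° V = 70 V.
Step 6 — Ohm's law: I = V / Z_total = (70) / (39.92 - j20.41) = 1.39 + j0.7108 A.
Step 7 — Convert to polar: |I| = 1.561 A, ∠I = 27.1°.

I = 1.561∠27.1° A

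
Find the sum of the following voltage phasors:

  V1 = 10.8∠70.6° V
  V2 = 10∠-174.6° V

Step 1 — Convert each phasor to rectangular form:
  V1 = 10.8·(cos(70.6°) + j·sin(70.6°)) = 3.587 + j10.19 V
  V2 = 10·(cos(-174.6°) + j·sin(-174.6°)) = -9.956 - j0.9411 V
Step 2 — Sum components: V_total = -6.368 + j9.246 V.
Step 3 — Convert to polar: |V_total| = 11.23 V, ∠V_total = 124.6°.

V_total = 11.23∠124.6° V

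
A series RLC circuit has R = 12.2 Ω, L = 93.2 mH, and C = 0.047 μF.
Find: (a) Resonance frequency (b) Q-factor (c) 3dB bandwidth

Step 1 — Resonance: ω₀ = 1/√(LC) = 1/√(0.0932·4.7e-08) = 1.511e+04 rad/s.
Step 2 — f₀ = ω₀/(2π) = 2405 Hz.
Step 3 — Series Q: Q = ω₀L/R = 1.511e+04·0.0932/12.2 = 115.4.
Step 4 — Bandwidth: Δω = ω₀/Q = 130.9 rad/s; BW = Δω/(2π) = 20.83 Hz.

(a) f₀ = 2405 Hz  (b) Q = 115.4  (c) BW = 20.83 Hz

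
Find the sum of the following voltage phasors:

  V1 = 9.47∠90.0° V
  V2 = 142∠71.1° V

Step 1 — Convert each phasor to rectangular form:
  V1 = 9.47·(cos(90.0°) + j·sin(90.0°)) = 0 + j9.47 V
  V2 = 142·(cos(71.1°) + j·sin(71.1°)) = 46 + j134.3 V
Step 2 — Sum components: V_total = 46 + j143.8 V.
Step 3 — Convert to polar: |V_total| = 151 V, ∠V_total = 72.3°.

V_total = 151∠72.3° V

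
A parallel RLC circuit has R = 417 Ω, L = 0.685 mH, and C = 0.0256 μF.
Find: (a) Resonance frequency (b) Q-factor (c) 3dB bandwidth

Step 1 — Resonance: ω₀ = 1/√(LC) = 1/√(0.000685·2.56e-08) = 2.388e+05 rad/s.
Step 2 — f₀ = ω₀/(2π) = 3.801e+04 Hz.
Step 3 — Parallel Q: Q = R/(ω₀L) = 417/(2.388e+05·0.000685) = 2.549.
Step 4 — Bandwidth: Δω = ω₀/Q = 9.368e+04 rad/s; BW = Δω/(2π) = 1.491e+04 Hz.

(a) f₀ = 3.801e+04 Hz  (b) Q = 2.549  (c) BW = 1.491e+04 Hz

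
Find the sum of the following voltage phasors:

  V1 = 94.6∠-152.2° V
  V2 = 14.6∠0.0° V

Step 1 — Convert each phasor to rectangular form:
  V1 = 94.6·(cos(-152.2°) + j·sin(-152.2°)) = -83.68 - j44.12 V
  V2 = 14.6·(cos(0.0°) + j·sin(0.0°)) = 14.6 V
Step 2 — Sum components: V_total = -69.08 - j44.12 V.
Step 3 — Convert to polar: |V_total| = 81.97 V, ∠V_total = -147.4°.

V_total = 81.97∠-147.4° V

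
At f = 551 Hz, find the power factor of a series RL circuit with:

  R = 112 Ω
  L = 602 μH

Step 1 — Angular frequency: ω = 2π·f = 2π·551 = 3462 rad/s.
Step 2 — Component impedances:
  R: Z = R = 112 Ω
  L: Z = jωL = j·3462·0.000602 = 0 + j2.084 Ω
Step 3 — Series combination: Z_total = R + L = 112 + j2.084 Ω = 112∠1.1° Ω.
Step 4 — Power factor: PF = cos(φ) = Re(Z)/|Z| = 112/112.02 = 0.9998.
Step 5 — Type: Im(Z) = 2.084 ⇒ lagging (phase φ = 1.1°).

PF = 0.9998 (lagging, φ = 1.1°)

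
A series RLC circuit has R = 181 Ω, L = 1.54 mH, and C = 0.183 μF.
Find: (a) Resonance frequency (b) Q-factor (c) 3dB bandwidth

Step 1 — Resonance: ω₀ = 1/√(LC) = 1/√(0.00154·1.83e-07) = 5.957e+04 rad/s.
Step 2 — f₀ = ω₀/(2π) = 9481 Hz.
Step 3 — Series Q: Q = ω₀L/R = 5.957e+04·0.00154/181 = 0.5068.
Step 4 — Bandwidth: Δω = ω₀/Q = 1.175e+05 rad/s; BW = Δω/(2π) = 1.871e+04 Hz.

(a) f₀ = 9481 Hz  (b) Q = 0.5068  (c) BW = 1.871e+04 Hz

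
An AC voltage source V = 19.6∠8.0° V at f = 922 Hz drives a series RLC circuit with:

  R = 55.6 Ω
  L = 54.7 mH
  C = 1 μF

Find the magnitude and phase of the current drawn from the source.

Step 1 — Angular frequency: ω = 2π·f = 2π·922 = 5793 rad/s.
Step 2 — Component impedances:
  R: Z = R = 55.6 Ω
  L: Z = jωL = j·5793·0.0547 = 0 + j316.9 Ω
  C: Z = 1/(jωC) = -j/(ω·C) = 0 - j172.6 Ω
Step 3 — Series combination: Z_total = R + L + C = 55.6 + j144.3 Ω = 154.6∠68.9° Ω.
Step 4 — Source phasor: V = 19.6∠8.0° V = 19.41 + j2.728 V.
Step 5 — Ohm's law: I = V / Z_total = (19.41 + j2.728) / (55.6 + j144.3) = 0.06161 - j0.1108 A.
Step 6 — Convert to polar: |I| = 0.1268 A, ∠I = -60.9°.

I = 0.1268∠-60.9° A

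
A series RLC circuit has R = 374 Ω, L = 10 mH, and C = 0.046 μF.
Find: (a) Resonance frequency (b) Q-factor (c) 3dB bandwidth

Step 1 — Resonance: ω₀ = 1/√(LC) = 1/√(0.01·4.6e-08) = 4.663e+04 rad/s.
Step 2 — f₀ = ω₀/(2π) = 7421 Hz.
Step 3 — Series Q: Q = ω₀L/R = 4.663e+04·0.01/374 = 1.247.
Step 4 — Bandwidth: Δω = ω₀/Q = 3.74e+04 rad/s; BW = Δω/(2π) = 5952 Hz.

(a) f₀ = 7421 Hz  (b) Q = 1.247  (c) BW = 5952 Hz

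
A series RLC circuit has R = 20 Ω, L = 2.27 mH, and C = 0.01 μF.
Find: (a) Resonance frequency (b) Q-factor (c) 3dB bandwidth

Step 1 — Resonance: ω₀ = 1/√(LC) = 1/√(0.00227·1e-08) = 2.099e+05 rad/s.
Step 2 — f₀ = ω₀/(2π) = 3.34e+04 Hz.
Step 3 — Series Q: Q = ω₀L/R = 2.099e+05·0.00227/20 = 23.82.
Step 4 — Bandwidth: Δω = ω₀/Q = 8811 rad/s; BW = Δω/(2π) = 1402 Hz.

(a) f₀ = 3.34e+04 Hz  (b) Q = 23.82  (c) BW = 1402 Hz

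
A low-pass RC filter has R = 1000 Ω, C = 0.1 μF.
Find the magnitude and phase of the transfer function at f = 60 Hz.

Step 1 — Angular frequency: ω = 2π·60 = 377 rad/s.
Step 2 — Transfer function: H(jω) = 1/(1 + jωRC).
Step 3 — Denominator: 1 + jωRC = 1 + j·377·1000·1e-07 = 1 + j0.0377.
Step 4 — H = 0.9986 - j0.03765.
Step 5 — Magnitude: |H| = 0.9993 (-0.0 dB); phase: φ = -2.2°.

|H| = 0.9993 (-0.0 dB), φ = -2.2°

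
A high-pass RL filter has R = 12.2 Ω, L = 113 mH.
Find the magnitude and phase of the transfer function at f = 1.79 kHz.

Step 1 — Angular frequency: ω = 2π·1790 = 1.125e+04 rad/s.
Step 2 — Transfer function: H(jω) = jωL/(R + jωL).
Step 3 — Numerator jωL = j·1271; denominator R + jωL = 12.2 + j1271.
Step 4 — H = 0.9999 + j0.009599.
Step 5 — Magnitude: |H| = 1 (-0.0 dB); phase: φ = 0.5°.

|H| = 1 (-0.0 dB), φ = 0.5°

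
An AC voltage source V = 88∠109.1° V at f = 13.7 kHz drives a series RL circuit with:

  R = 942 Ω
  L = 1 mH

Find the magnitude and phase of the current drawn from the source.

Step 1 — Angular frequency: ω = 2π·f = 2π·1.37e+04 = 8.608e+04 rad/s.
Step 2 — Component impedances:
  R: Z = R = 942 Ω
  L: Z = jωL = j·8.608e+04·0.001 = 0 + j86.08 Ω
Step 3 — Series combination: Z_total = R + L = 942 + j86.08 Ω = 945.9∠5.2° Ω.
Step 4 — Source phasor: V = 88∠109.1° V = -28.8 + j83.16 V.
Step 5 — Ohm's law: I = V / Z_total = (-28.8 + j83.16) / (942 + j86.08) = -0.02232 + j0.09031 A.
Step 6 — Convert to polar: |I| = 0.09303 A, ∠I = 103.9°.

I = 0.09303∠103.9° A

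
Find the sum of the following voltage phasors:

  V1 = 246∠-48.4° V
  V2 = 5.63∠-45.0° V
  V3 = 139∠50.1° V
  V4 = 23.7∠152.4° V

Step 1 — Convert each phasor to rectangular form:
  V1 = 246·(cos(-48.4°) + j·sin(-48.4°)) = 163.3 - j184 V
  V2 = 5.63·(cos(-45.0°) + j·sin(-45.0°)) = 3.981 - j3.981 V
  V3 = 139·(cos(50.1°) + j·sin(50.1°)) = 89.16 + j106.6 V
  V4 = 23.7·(cos(152.4°) + j·sin(152.4°)) = -21 + j10.98 V
Step 2 — Sum components: V_total = 235.5 - j70.32 V.
Step 3 — Convert to polar: |V_total| = 245.7 V, ∠V_total = -16.6°.

V_total = 245.7∠-16.6° V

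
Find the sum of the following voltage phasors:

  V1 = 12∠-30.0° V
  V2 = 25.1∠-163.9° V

Step 1 — Convert each phasor to rectangular form:
  V1 = 12·(cos(-30.0°) + j·sin(-30.0°)) = 10.39 - j6 V
  V2 = 25.1·(cos(-163.9°) + j·sin(-163.9°)) = -24.12 - j6.961 V
Step 2 — Sum components: V_total = -13.72 - j12.96 V.
Step 3 — Convert to polar: |V_total| = 18.88 V, ∠V_total = -136.6°.

V_total = 18.88∠-136.6° V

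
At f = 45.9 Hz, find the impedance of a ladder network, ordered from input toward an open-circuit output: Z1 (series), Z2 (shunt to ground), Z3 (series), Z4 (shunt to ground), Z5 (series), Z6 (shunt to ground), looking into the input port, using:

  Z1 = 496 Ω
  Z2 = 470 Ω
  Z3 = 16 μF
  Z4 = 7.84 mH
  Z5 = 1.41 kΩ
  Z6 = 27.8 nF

Step 1 — Angular frequency: ω = 2π·f = 2π·45.9 = 288.4 rad/s.
Step 2 — Component impedances:
  Z1: Z = R = 496 Ω
  Z2: Z = R = 470 Ω
  Z3: Z = 1/(jωC) = -j/(ω·C) = 0 - j216.7 Ω
  Z4: Z = jωL = j·288.4·0.00784 = 0 + j2.261 Ω
  Z5: Z = R = 1410 Ω
  Z6: Z = 1/(jωC) = -j/(ω·C) = 0 - j1.247e+05 Ω
Step 3 — Ladder network (open output): work backward from the far end, alternating series and parallel combinations. Z_in = 577 - j177.5 Ω = 603.7∠-17.1° Ω.

Z = 577 - j177.5 Ω = 603.7∠-17.1° Ω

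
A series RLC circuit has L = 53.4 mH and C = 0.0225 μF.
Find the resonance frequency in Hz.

Step 1 — Resonance condition Im(Z)=0 gives ω₀ = 1/√(LC).
Step 2 — ω₀ = 1/√(0.0534·2.25e-08) = 2.885e+04 rad/s.
Step 3 — f₀ = ω₀/(2π) = 4592 Hz.

f₀ = 4592 Hz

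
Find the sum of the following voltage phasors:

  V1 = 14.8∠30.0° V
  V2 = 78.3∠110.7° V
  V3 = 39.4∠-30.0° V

Step 1 — Convert each phasor to rectangular form:
  V1 = 14.8·(cos(30.0°) + j·sin(30.0°)) = 12.82 + j7.4 V
  V2 = 78.3·(cos(110.7°) + j·sin(110.7°)) = -27.68 + j73.25 V
  V3 = 39.4·(cos(-30.0°) + j·sin(-30.0°)) = 34.12 - j19.7 V
Step 2 — Sum components: V_total = 19.26 + j60.95 V.
Step 3 — Convert to polar: |V_total| = 63.92 V, ∠V_total = 72.5°.

V_total = 63.92∠72.5° V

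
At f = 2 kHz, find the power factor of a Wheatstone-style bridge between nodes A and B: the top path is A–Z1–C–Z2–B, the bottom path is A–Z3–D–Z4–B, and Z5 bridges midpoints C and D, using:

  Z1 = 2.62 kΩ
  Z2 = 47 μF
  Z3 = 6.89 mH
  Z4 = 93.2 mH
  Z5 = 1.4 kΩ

Step 1 — Angular frequency: ω = 2π·f = 2π·2000 = 1.257e+04 rad/s.
Step 2 — Component impedances:
  Z1: Z = R = 2620 Ω
  Z2: Z = 1/(jωC) = -j/(ω·C) = 0 - j1.693 Ω
  Z3: Z = jωL = j·1.257e+04·0.00689 = 0 + j86.58 Ω
  Z4: Z = jωL = j·1.257e+04·0.0932 = 0 + j1171 Ω
  Z5: Z = R = 1400 Ω
Step 3 — Bridge requires nodal analysis (the Z5 bridge couples midpoints C and D, so the two paths cannot be reduced to a simple series/parallel combination). Setting node B to ground and injecting 1 A at node A, the 3-node admittance system at A, C, D solves to V_A = Z_AB = 592.9 + j491.8 Ω = 770.4∠39.7° Ω.
Step 4 — Power factor: PF = cos(φ) = Re(Z)/|Z| = 592.92/770.36 = 0.7697.
Step 5 — Type: Im(Z) = 491.8 ⇒ lagging (phase φ = 39.7°).

PF = 0.7697 (lagging, φ = 39.7°)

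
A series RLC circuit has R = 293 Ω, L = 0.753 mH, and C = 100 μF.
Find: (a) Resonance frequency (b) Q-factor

Step 1 — Resonance condition Im(Z)=0 gives ω₀ = 1/√(LC).
Step 2 — ω₀ = 1/√(0.000753·0.0001) = 3644 rad/s.
Step 3 — f₀ = ω₀/(2π) = 580 Hz.
Step 4 — Series Q: Q = ω₀L/R = 3644·0.000753/293 = 0.009365.

(a) f₀ = 580 Hz  (b) Q = 0.009365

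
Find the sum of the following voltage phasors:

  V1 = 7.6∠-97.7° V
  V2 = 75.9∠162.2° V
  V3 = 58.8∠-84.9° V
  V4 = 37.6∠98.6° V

Step 1 — Convert each phasor to rectangular form:
  V1 = 7.6·(cos(-97.7°) + j·sin(-97.7°)) = -1.018 - j7.531 V
  V2 = 75.9·(cos(162.2°) + j·sin(162.2°)) = -72.27 + j23.2 V
  V3 = 58.8·(cos(-84.9°) + j·sin(-84.9°)) = 5.227 - j58.57 V
  V4 = 37.6·(cos(98.6°) + j·sin(98.6°)) = -5.623 + j37.18 V
Step 2 — Sum components: V_total = -73.68 - j5.719 V.
Step 3 — Convert to polar: |V_total| = 73.9 V, ∠V_total = -175.6°.

V_total = 73.9∠-175.6° V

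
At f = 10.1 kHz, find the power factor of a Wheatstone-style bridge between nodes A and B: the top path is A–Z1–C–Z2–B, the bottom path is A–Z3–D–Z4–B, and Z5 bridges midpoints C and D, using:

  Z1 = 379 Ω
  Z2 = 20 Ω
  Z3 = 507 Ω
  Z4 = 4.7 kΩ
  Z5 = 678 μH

Step 1 — Angular frequency: ω = 2π·f = 2π·1.01e+04 = 6.346e+04 rad/s.
Step 2 — Component impedances:
  Z1: Z = R = 379 Ω
  Z2: Z = R = 20 Ω
  Z3: Z = R = 507 Ω
  Z4: Z = R = 4700 Ω
  Z5: Z = jωL = j·6.346e+04·0.000678 = 0 + j43.03 Ω
Step 3 — Bridge requires nodal analysis (the Z5 bridge couples midpoints C and D, so the two paths cannot be reduced to a simple series/parallel combination). Setting node B to ground and injecting 1 A at node A, the 3-node admittance system at A, C, D solves to V_A = Z_AB = 237.2 + j7.692 Ω = 237.4∠1.9° Ω.
Step 4 — Power factor: PF = cos(φ) = Re(Z)/|Z| = 237.24/237.36 = 0.9995.
Step 5 — Type: Im(Z) = 7.692 ⇒ lagging (phase φ = 1.9°).

PF = 0.9995 (lagging, φ = 1.9°)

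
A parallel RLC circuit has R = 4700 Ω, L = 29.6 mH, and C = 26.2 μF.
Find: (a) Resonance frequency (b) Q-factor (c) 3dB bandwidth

Step 1 — Resonance: ω₀ = 1/√(LC) = 1/√(0.0296·2.62e-05) = 1136 rad/s.
Step 2 — f₀ = ω₀/(2π) = 180.7 Hz.
Step 3 — Parallel Q: Q = R/(ω₀L) = 4700/(1136·0.0296) = 139.8.
Step 4 — Bandwidth: Δω = ω₀/Q = 8.121 rad/s; BW = Δω/(2π) = 1.292 Hz.

(a) f₀ = 180.7 Hz  (b) Q = 139.8  (c) BW = 1.292 Hz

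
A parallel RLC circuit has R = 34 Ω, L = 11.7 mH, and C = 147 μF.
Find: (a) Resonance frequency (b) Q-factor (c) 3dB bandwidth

Step 1 — Resonance: ω₀ = 1/√(LC) = 1/√(0.0117·0.000147) = 762.5 rad/s.
Step 2 — f₀ = ω₀/(2π) = 121.4 Hz.
Step 3 — Parallel Q: Q = R/(ω₀L) = 34/(762.5·0.0117) = 3.811.
Step 4 — Bandwidth: Δω = ω₀/Q = 200.1 rad/s; BW = Δω/(2π) = 31.84 Hz.

(a) f₀ = 121.4 Hz  (b) Q = 3.811  (c) BW = 31.84 Hz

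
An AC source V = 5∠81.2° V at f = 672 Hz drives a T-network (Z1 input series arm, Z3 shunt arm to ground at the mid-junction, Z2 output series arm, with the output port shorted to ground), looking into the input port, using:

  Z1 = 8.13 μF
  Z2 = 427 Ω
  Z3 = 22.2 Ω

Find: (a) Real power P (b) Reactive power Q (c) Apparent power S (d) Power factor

Step 1 — Angular frequency: ω = 2π·f = 2π·672 = 4222 rad/s.
Step 2 — Component impedances:
  Z1: Z = 1/(jωC) = -j/(ω·C) = 0 - j29.13 Ω
  Z2: Z = R = 427 Ω
  Z3: Z = R = 22.2 Ω
Step 3 — With the output port shorted to ground, the output series arm Z2 runs from the junction to ground; the shunt arm Z3 also runs from the junction to ground. They appear in parallel: Z3 || Z2 = 21.1 Ω.
Step 4 — Series with input arm Z1: Z_in = Z1 + (Z3 || Z2) = 21.1 - j29.13 Ω = 35.97∠-54.1° Ω.
Step 5 — Source phasor: V = 5∠81.2° V = 0.7649 + j4.941 V.
Step 6 — Current: I = V / Z = -0.09877 + j0.0978 A = 0.139∠135.3° A.
Step 7 — Complex power: S = V·I* = 0.4077 - j0.5628 VA.
Step 8 — Real power: P = Re(S) = 0.4077 W.
Step 9 — Reactive power: Q = Im(S) = -0.5628 VAR.
Step 10 — Apparent power: |S| = 0.695 VA.
Step 11 — Power factor: PF = P/|S| = 0.5867 (leading).

(a) P = 0.4077 W  (b) Q = -0.5628 VAR  (c) S = 0.695 VA  (d) PF = 0.5867 (leading)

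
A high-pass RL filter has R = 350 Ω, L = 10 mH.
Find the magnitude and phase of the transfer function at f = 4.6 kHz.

Step 1 — Angular frequency: ω = 2π·4600 = 2.89e+04 rad/s.
Step 2 — Transfer function: H(jω) = jωL/(R + jωL).
Step 3 — Numerator jωL = j·289; denominator R + jωL = 350 + j289.
Step 4 — H = 0.4054 + j0.491.
Step 5 — Magnitude: |H| = 0.6367 (-3.9 dB); phase: φ = 50.5°.

|H| = 0.6367 (-3.9 dB), φ = 50.5°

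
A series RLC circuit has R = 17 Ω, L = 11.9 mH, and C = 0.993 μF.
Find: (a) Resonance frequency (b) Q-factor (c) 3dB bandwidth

Step 1 — Resonance condition Im(Z)=0 gives ω₀ = 1/√(LC).
Step 2 — ω₀ = 1/√(0.0119·9.93e-07) = 9199 rad/s.
Step 3 — f₀ = ω₀/(2π) = 1464 Hz.
Step 4 — Series Q: Q = ω₀L/R = 9199·0.0119/17 = 6.439.
Step 5 — 3dB bandwidth: Δω = ω₀/Q = 1429 rad/s; BW = Δω/(2π) = 227.4 Hz.

(a) f₀ = 1464 Hz  (b) Q = 6.439  (c) BW = 227.4 Hz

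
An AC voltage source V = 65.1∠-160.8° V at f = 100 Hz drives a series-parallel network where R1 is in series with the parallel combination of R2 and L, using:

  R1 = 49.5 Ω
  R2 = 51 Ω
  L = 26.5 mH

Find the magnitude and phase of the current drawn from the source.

Step 1 — Angular frequency: ω = 2π·f = 2π·100 = 628.3 rad/s.
Step 2 — Component impedances:
  R1: Z = R = 49.5 Ω
  R2: Z = R = 51 Ω
  L: Z = jωL = j·628.3·0.0265 = 0 + j16.65 Ω
Step 3 — Parallel branch: R2 || L = 1/(1/R2 + 1/L) = 4.912 + j15.05 Ω.
Step 4 — Series with R1: Z_total = R1 + (R2 || L) = 54.41 + j15.05 Ω = 56.45∠15.5° Ω.
Step 5 — Source phasor: V = 65.1∠-160.8° V = -61.48 - j21.41 V.
Step 6 — Ohm's law: I = V / Z_total = (-61.48 - j21.41) / (54.41 + j15.05) = -1.151 - j0.07526 A.
Step 7 — Convert to polar: |I| = 1.153 A, ∠I = -176.3°.

I = 1.153∠-176.3° A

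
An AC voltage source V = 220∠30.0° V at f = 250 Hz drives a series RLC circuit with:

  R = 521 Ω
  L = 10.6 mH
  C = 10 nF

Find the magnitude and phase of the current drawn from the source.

Step 1 — Angular frequency: ω = 2π·f = 2π·250 = 1571 rad/s.
Step 2 — Component impedances:
  R: Z = R = 521 Ω
  L: Z = jωL = j·1571·0.0106 = 0 + j16.65 Ω
  C: Z = 1/(jωC) = -j/(ω·C) = 0 - j6.366e+04 Ω
Step 3 — Series combination: Z_total = R + L + C = 521 - j6.365e+04 Ω = 6.365e+04∠-89.5° Ω.
Step 4 — Source phasor: V = 220∠30.0° V = 190.5 + j110 V.
Step 5 — Ohm's law: I = V / Z_total = (190.5 + j110) / (521 - j6.365e+04) = -0.001704 + j0.003007 A.
Step 6 — Convert to polar: |I| = 0.003457 A, ∠I = 119.5°.

I = 0.003457∠119.5° A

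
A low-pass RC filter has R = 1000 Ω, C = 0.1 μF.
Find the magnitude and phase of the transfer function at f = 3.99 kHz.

Step 1 — Angular frequency: ω = 2π·3990 = 2.507e+04 rad/s.
Step 2 — Transfer function: H(jω) = 1/(1 + jωRC).
Step 3 — Denominator: 1 + jωRC = 1 + j·2.507e+04·1000·1e-07 = 1 + j2.507.
Step 4 — H = 0.1373 - j0.3441.
Step 5 — Magnitude: |H| = 0.3705 (-8.6 dB); phase: φ = -68.3°.

|H| = 0.3705 (-8.6 dB), φ = -68.3°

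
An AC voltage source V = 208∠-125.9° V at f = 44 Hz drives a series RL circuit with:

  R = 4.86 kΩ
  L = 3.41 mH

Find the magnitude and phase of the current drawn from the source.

Step 1 — Angular frequency: ω = 2π·f = 2π·44 = 276.5 rad/s.
Step 2 — Component impedances:
  R: Z = R = 4860 Ω
  L: Z = jωL = j·276.5·0.00341 = 0 + j0.9427 Ω
Step 3 — Series combination: Z_total = R + L = 4860 + j0.9427 Ω = 4860∠0.0° Ω.
Step 4 — Source phasor: V = 208∠-125.9° V = -122 - j168.5 V.
Step 5 — Ohm's law: I = V / Z_total = (-122 - j168.5) / (4860 + j0.9427) = -0.0251 - j0.03466 A.
Step 6 — Convert to polar: |I| = 0.0428 A, ∠I = -125.9°.

I = 0.0428∠-125.9° A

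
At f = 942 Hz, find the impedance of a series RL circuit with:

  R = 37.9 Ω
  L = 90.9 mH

Step 1 — Angular frequency: ω = 2π·f = 2π·942 = 5919 rad/s.
Step 2 — Component impedances:
  R: Z = R = 37.9 Ω
  L: Z = jωL = j·5919·0.0909 = 0 + j538 Ω
Step 3 — Series combination: Z_total = R + L = 37.9 + j538 Ω = 539.3∠86.0° Ω.

Z = 37.9 + j538 Ω = 539.3∠86.0° Ω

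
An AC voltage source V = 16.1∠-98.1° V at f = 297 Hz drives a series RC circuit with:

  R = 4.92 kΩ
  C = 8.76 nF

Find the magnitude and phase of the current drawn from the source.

Step 1 — Angular frequency: ω = 2π·f = 2π·297 = 1866 rad/s.
Step 2 — Component impedances:
  R: Z = R = 4920 Ω
  C: Z = 1/(jωC) = -j/(ω·C) = 0 - j6.117e+04 Ω
Step 3 — Series combination: Z_total = R + C = 4920 - j6.117e+04 Ω = 6.137e+04∠-85.4° Ω.
Step 4 — Source phasor: V = 16.1∠-98.1° V = -2.269 - j15.94 V.
Step 5 — Ohm's law: I = V / Z_total = (-2.269 - j15.94) / (4920 - j6.117e+04) = 0.0002559 - j5.767e-05 A.
Step 6 — Convert to polar: |I| = 0.0002623 A, ∠I = -12.7°.

I = 0.0002623∠-12.7° A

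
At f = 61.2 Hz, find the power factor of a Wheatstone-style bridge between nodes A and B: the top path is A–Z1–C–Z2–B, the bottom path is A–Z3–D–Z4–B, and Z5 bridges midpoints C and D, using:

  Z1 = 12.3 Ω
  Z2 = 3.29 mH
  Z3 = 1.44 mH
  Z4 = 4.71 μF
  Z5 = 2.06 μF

Step 1 — Angular frequency: ω = 2π·f = 2π·61.2 = 384.5 rad/s.
Step 2 — Component impedances:
  Z1: Z = R = 12.3 Ω
  Z2: Z = jωL = j·384.5·0.00329 = 0 + j1.265 Ω
  Z3: Z = jωL = j·384.5·0.00144 = 0 + j0.5537 Ω
  Z4: Z = 1/(jωC) = -j/(ω·C) = 0 - j552.1 Ω
  Z5: Z = 1/(jωC) = -j/(ω·C) = 0 - j1262 Ω
Step 3 — Bridge requires nodal analysis (the Z5 bridge couples midpoints C and D, so the two paths cannot be reduced to a simple series/parallel combination). Setting node B to ground and injecting 1 A at node A, the 3-node admittance system at A, C, D solves to V_A = Z_AB = 12.34 + j0.8716 Ω = 12.37∠4.0° Ω.
Step 4 — Power factor: PF = cos(φ) = Re(Z)/|Z| = 12.344/12.375 = 0.9975.
Step 5 — Type: Im(Z) = 0.8716 ⇒ lagging (phase φ = 4.0°).

PF = 0.9975 (lagging, φ = 4.0°)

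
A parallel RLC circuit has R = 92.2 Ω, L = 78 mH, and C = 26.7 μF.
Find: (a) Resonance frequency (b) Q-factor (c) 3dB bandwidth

Step 1 — Resonance: ω₀ = 1/√(LC) = 1/√(0.078·2.67e-05) = 692.9 rad/s.
Step 2 — f₀ = ω₀/(2π) = 110.3 Hz.
Step 3 — Parallel Q: Q = R/(ω₀L) = 92.2/(692.9·0.078) = 1.706.
Step 4 — Bandwidth: Δω = ω₀/Q = 406.2 rad/s; BW = Δω/(2π) = 64.65 Hz.

(a) f₀ = 110.3 Hz  (b) Q = 1.706  (c) BW = 64.65 Hz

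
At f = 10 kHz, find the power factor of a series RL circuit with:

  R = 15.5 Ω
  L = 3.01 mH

Step 1 — Angular frequency: ω = 2π·f = 2π·1e+04 = 6.283e+04 rad/s.
Step 2 — Component impedances:
  R: Z = R = 15.5 Ω
  L: Z = jωL = j·6.283e+04·0.00301 = 0 + j189.1 Ω
Step 3 — Series combination: Z_total = R + L = 15.5 + j189.1 Ω = 189.8∠85.3° Ω.
Step 4 — Power factor: PF = cos(φ) = Re(Z)/|Z| = 15.5/189.76 = 0.08168.
Step 5 — Type: Im(Z) = 189.1 ⇒ lagging (phase φ = 85.3°).

PF = 0.08168 (lagging, φ = 85.3°)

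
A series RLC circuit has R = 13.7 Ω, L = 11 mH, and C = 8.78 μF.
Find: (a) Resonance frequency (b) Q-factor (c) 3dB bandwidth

Step 1 — Resonance: ω₀ = 1/√(LC) = 1/√(0.011·8.78e-06) = 3218 rad/s.
Step 2 — f₀ = ω₀/(2π) = 512.1 Hz.
Step 3 — Series Q: Q = ω₀L/R = 3218·0.011/13.7 = 2.584.
Step 4 — Bandwidth: Δω = ω₀/Q = 1245 rad/s; BW = Δω/(2π) = 198.2 Hz.

(a) f₀ = 512.1 Hz  (b) Q = 2.584  (c) BW = 198.2 Hz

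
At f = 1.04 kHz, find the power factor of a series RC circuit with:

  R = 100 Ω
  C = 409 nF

Step 1 — Angular frequency: ω = 2π·f = 2π·1040 = 6535 rad/s.
Step 2 — Component impedances:
  R: Z = R = 100 Ω
  C: Z = 1/(jωC) = -j/(ω·C) = 0 - j374.2 Ω
Step 3 — Series combination: Z_total = R + C = 100 - j374.2 Ω = 387.3∠-75.0° Ω.
Step 4 — Power factor: PF = cos(φ) = Re(Z)/|Z| = 100/387.3 = 0.2582.
Step 5 — Type: Im(Z) = -374.2 ⇒ leading (phase φ = -75.0°).

PF = 0.2582 (leading, φ = -75.0°)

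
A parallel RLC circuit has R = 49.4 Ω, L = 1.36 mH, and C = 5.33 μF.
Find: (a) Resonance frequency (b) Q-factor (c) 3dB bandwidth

Step 1 — Resonance: ω₀ = 1/√(LC) = 1/√(0.00136·5.33e-06) = 1.175e+04 rad/s.
Step 2 — f₀ = ω₀/(2π) = 1869 Hz.
Step 3 — Parallel Q: Q = R/(ω₀L) = 49.4/(1.175e+04·0.00136) = 3.093.
Step 4 — Bandwidth: Δω = ω₀/Q = 3798 rad/s; BW = Δω/(2π) = 604.5 Hz.

(a) f₀ = 1869 Hz  (b) Q = 3.093  (c) BW = 604.5 Hz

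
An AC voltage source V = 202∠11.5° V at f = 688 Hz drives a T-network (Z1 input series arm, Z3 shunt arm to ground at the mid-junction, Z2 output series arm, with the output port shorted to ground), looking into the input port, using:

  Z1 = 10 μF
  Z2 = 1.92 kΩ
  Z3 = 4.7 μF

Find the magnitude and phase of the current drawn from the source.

Step 1 — Angular frequency: ω = 2π·f = 2π·688 = 4323 rad/s.
Step 2 — Component impedances:
  Z1: Z = 1/(jωC) = -j/(ω·C) = 0 - j23.13 Ω
  Z2: Z = R = 1920 Ω
  Z3: Z = 1/(jωC) = -j/(ω·C) = 0 - j49.22 Ω
Step 3 — With the output port shorted to ground, the output series arm Z2 runs from the junction to ground; the shunt arm Z3 also runs from the junction to ground. They appear in parallel: Z3 || Z2 = 1.261 - j49.19 Ω.
Step 4 — Series with input arm Z1: Z_in = Z1 + (Z3 || Z2) = 1.261 - j72.32 Ω = 72.33∠-89.0° Ω.
Step 5 — Source phasor: V = 202∠11.5° V = 197.9 + j40.27 V.
Step 6 — Ohm's law: I = V / Z_total = (197.9 + j40.27) / (1.261 - j72.32) = -0.509 + j2.746 A.
Step 7 — Convert to polar: |I| = 2.793 A, ∠I = 100.5°.

I = 2.793∠100.5° A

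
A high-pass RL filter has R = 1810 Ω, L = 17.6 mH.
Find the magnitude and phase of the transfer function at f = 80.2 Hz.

Step 1 — Angular frequency: ω = 2π·80.2 = 503.9 rad/s.
Step 2 — Transfer function: H(jω) = jωL/(R + jωL).
Step 3 — Numerator jωL = j·8.869; denominator R + jωL = 1810 + j8.869.
Step 4 — H = 2.401e-05 + j0.0049.
Step 5 — Magnitude: |H| = 0.0049 (-46.2 dB); phase: φ = 89.7°.

|H| = 0.0049 (-46.2 dB), φ = 89.7°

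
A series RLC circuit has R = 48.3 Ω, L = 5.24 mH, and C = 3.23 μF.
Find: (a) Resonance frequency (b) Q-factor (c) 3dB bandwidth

Step 1 — Resonance condition Im(Z)=0 gives ω₀ = 1/√(LC).
Step 2 — ω₀ = 1/√(0.00524·3.23e-06) = 7687 rad/s.
Step 3 — f₀ = ω₀/(2π) = 1223 Hz.
Step 4 — Series Q: Q = ω₀L/R = 7687·0.00524/48.3 = 0.8339.
Step 5 — 3dB bandwidth: Δω = ω₀/Q = 9218 rad/s; BW = Δω/(2π) = 1467 Hz.

(a) f₀ = 1223 Hz  (b) Q = 0.8339  (c) BW = 1467 Hz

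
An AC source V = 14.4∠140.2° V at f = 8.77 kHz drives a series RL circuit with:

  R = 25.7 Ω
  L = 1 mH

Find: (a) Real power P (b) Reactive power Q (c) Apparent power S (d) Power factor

Step 1 — Angular frequency: ω = 2π·f = 2π·8770 = 5.51e+04 rad/s.
Step 2 — Component impedances:
  R: Z = R = 25.7 Ω
  L: Z = jωL = j·5.51e+04·0.001 = 0 + j55.1 Ω
Step 3 — Series combination: Z_total = R + L = 25.7 + j55.1 Ω = 60.8∠65.0° Ω.
Step 4 — Source phasor: V = 14.4∠140.2° V = -11.06 + j9.218 V.
Step 5 — Current: I = V / Z = 0.06048 + j0.229 A = 0.2368∠75.2° A.
Step 6 — Complex power: S = V·I* = 1.442 + j3.091 VA.
Step 7 — Real power: P = Re(S) = 1.442 W.
Step 8 — Reactive power: Q = Im(S) = 3.091 VAR.
Step 9 — Apparent power: |S| = 3.41 VA.
Step 10 — Power factor: PF = P/|S| = 0.4227 (lagging).

(a) P = 1.442 W  (b) Q = 3.091 VAR  (c) S = 3.41 VA  (d) PF = 0.4227 (lagging)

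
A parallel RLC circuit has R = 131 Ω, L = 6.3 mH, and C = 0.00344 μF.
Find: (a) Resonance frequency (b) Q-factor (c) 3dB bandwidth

Step 1 — Resonance: ω₀ = 1/√(LC) = 1/√(0.0063·3.44e-09) = 2.148e+05 rad/s.
Step 2 — f₀ = ω₀/(2π) = 3.419e+04 Hz.
Step 3 — Parallel Q: Q = R/(ω₀L) = 131/(2.148e+05·0.0063) = 0.0968.
Step 4 — Bandwidth: Δω = ω₀/Q = 2.219e+06 rad/s; BW = Δω/(2π) = 3.532e+05 Hz.

(a) f₀ = 3.419e+04 Hz  (b) Q = 0.0968  (c) BW = 3.532e+05 Hz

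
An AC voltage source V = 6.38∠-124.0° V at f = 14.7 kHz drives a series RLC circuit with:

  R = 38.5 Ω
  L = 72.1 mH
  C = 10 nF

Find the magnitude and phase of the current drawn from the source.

Step 1 — Angular frequency: ω = 2π·f = 2π·1.47e+04 = 9.236e+04 rad/s.
Step 2 — Component impedances:
  R: Z = R = 38.5 Ω
  L: Z = jωL = j·9.236e+04·0.0721 = 0 + j6659 Ω
  C: Z = 1/(jωC) = -j/(ω·C) = 0 - j1083 Ω
Step 3 — Series combination: Z_total = R + L + C = 38.5 + j5577 Ω = 5577∠89.6° Ω.
Step 4 — Source phasor: V = 6.38∠-124.0° V = -3.568 - j5.289 V.
Step 5 — Ohm's law: I = V / Z_total = (-3.568 - j5.289) / (38.5 + j5577) = -0.0009528 + j0.0006332 A.
Step 6 — Convert to polar: |I| = 0.001144 A, ∠I = 146.4°.

I = 0.001144∠146.4° A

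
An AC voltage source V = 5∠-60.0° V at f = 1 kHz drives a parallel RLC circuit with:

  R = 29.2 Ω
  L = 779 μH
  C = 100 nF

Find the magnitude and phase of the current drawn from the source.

Step 1 — Angular frequency: ω = 2π·f = 2π·1000 = 6283 rad/s.
Step 2 — Component impedances:
  R: Z = R = 29.2 Ω
  L: Z = jωL = j·6283·0.000779 = 0 + j4.895 Ω
  C: Z = 1/(jωC) = -j/(ω·C) = 0 - j1592 Ω
Step 3 — Parallel combination: 1/Z_total = 1/R + 1/L + 1/C; Z_total = 0.8028 + j4.775 Ω = 4.842∠80.5° Ω.
Step 4 — Source phasor: V = 5∠-60.0° V = 2.5 - j4.33 V.
Step 5 — Ohm's law: I = V / Z_total = (2.5 - j4.33) / (0.8028 + j4.775) = -0.7963 - j0.6575 A.
Step 6 — Convert to polar: |I| = 1.033 A, ∠I = -140.5°.

I = 1.033∠-140.5° A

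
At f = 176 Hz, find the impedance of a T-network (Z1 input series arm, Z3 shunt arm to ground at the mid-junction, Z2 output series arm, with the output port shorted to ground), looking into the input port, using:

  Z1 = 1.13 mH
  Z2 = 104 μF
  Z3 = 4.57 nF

Step 1 — Angular frequency: ω = 2π·f = 2π·176 = 1106 rad/s.
Step 2 — Component impedances:
  Z1: Z = jωL = j·1106·0.00113 = 0 + j1.25 Ω
  Z2: Z = 1/(jωC) = -j/(ω·C) = 0 - j8.695 Ω
  Z3: Z = 1/(jωC) = -j/(ω·C) = 0 - j1.979e+05 Ω
Step 3 — With the output port shorted to ground, the output series arm Z2 runs from the junction to ground; the shunt arm Z3 also runs from the junction to ground. They appear in parallel: Z3 || Z2 = 0 - j8.695 Ω.
Step 4 — Series with input arm Z1: Z_in = Z1 + (Z3 || Z2) = 0 - j7.445 Ω = 7.445∠-90.0° Ω.

Z = 0 - j7.445 Ω = 7.445∠-90.0° Ω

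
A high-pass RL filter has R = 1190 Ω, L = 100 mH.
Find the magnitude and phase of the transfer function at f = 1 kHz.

Step 1 — Angular frequency: ω = 2π·1000 = 6283 rad/s.
Step 2 — Transfer function: H(jω) = jωL/(R + jωL).
Step 3 — Numerator jωL = j·628.3; denominator R + jωL = 1190 + j628.3.
Step 4 — H = 0.218 + j0.4129.
Step 5 — Magnitude: |H| = 0.4669 (-6.6 dB); phase: φ = 62.2°.

|H| = 0.4669 (-6.6 dB), φ = 62.2°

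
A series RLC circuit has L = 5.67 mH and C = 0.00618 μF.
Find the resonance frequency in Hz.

Step 1 — Resonance condition Im(Z)=0 gives ω₀ = 1/√(LC).
Step 2 — ω₀ = 1/√(0.00567·6.18e-09) = 1.689e+05 rad/s.
Step 3 — f₀ = ω₀/(2π) = 2.689e+04 Hz.

f₀ = 2.689e+04 Hz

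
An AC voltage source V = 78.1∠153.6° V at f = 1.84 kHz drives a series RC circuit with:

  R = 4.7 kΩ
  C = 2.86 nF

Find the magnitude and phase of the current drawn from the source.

Step 1 — Angular frequency: ω = 2π·f = 2π·1840 = 1.156e+04 rad/s.
Step 2 — Component impedances:
  R: Z = R = 4700 Ω
  C: Z = 1/(jωC) = -j/(ω·C) = 0 - j3.024e+04 Ω
Step 3 — Series combination: Z_total = R + C = 4700 - j3.024e+04 Ω = 3.061e+04∠-81.2° Ω.
Step 4 — Source phasor: V = 78.1∠153.6° V = -69.96 + j34.73 V.
Step 5 — Ohm's law: I = V / Z_total = (-69.96 + j34.73) / (4700 - j3.024e+04) = -0.001472 - j0.002084 A.
Step 6 — Convert to polar: |I| = 0.002552 A, ∠I = -125.2°.

I = 0.002552∠-125.2° A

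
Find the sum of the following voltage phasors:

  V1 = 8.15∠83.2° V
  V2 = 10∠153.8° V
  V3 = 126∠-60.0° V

Step 1 — Convert each phasor to rectangular form:
  V1 = 8.15·(cos(83.2°) + j·sin(83.2°)) = 0.965 + j8.093 V
  V2 = 10·(cos(153.8°) + j·sin(153.8°)) = -8.973 + j4.415 V
  V3 = 126·(cos(-60.0°) + j·sin(-60.0°)) = 63 - j109.1 V
Step 2 — Sum components: V_total = 54.99 - j96.61 V.
Step 3 — Convert to polar: |V_total| = 111.2 V, ∠V_total = -60.4°.

V_total = 111.2∠-60.4° V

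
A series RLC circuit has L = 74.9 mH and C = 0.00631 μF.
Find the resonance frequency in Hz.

Step 1 — Resonance condition Im(Z)=0 gives ω₀ = 1/√(LC).
Step 2 — ω₀ = 1/√(0.0749·6.31e-09) = 4.6e+04 rad/s.
Step 3 — f₀ = ω₀/(2π) = 7321 Hz.

f₀ = 7321 Hz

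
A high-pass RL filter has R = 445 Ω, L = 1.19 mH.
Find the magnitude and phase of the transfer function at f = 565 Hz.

Step 1 — Angular frequency: ω = 2π·565 = 3550 rad/s.
Step 2 — Transfer function: H(jω) = jωL/(R + jωL).
Step 3 — Numerator jωL = j·4.224; denominator R + jωL = 445 + j4.224.
Step 4 — H = 9.011e-05 + j0.009492.
Step 5 — Magnitude: |H| = 0.009493 (-40.5 dB); phase: φ = 89.5°.

|H| = 0.009493 (-40.5 dB), φ = 89.5°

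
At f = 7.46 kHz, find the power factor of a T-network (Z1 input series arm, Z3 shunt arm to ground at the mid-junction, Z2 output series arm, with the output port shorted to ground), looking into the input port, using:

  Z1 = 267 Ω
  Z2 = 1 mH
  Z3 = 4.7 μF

Step 1 — Angular frequency: ω = 2π·f = 2π·7460 = 4.687e+04 rad/s.
Step 2 — Component impedances:
  Z1: Z = R = 267 Ω
  Z2: Z = jωL = j·4.687e+04·0.001 = 0 + j46.87 Ω
  Z3: Z = 1/(jωC) = -j/(ω·C) = 0 - j4.539 Ω
Step 3 — With the output port shorted to ground, the output series arm Z2 runs from the junction to ground; the shunt arm Z3 also runs from the junction to ground. They appear in parallel: Z3 || Z2 = 0 - j5.026 Ω.
Step 4 — Series with input arm Z1: Z_in = Z1 + (Z3 || Z2) = 267 - j5.026 Ω = 267∠-1.1° Ω.
Step 5 — Power factor: PF = cos(φ) = Re(Z)/|Z| = 267/267.05 = 0.9998.
Step 6 — Type: Im(Z) = -5.026 ⇒ leading (phase φ = -1.1°).

PF = 0.9998 (leading, φ = -1.1°)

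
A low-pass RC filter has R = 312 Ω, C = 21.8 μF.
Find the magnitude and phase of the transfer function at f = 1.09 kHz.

Step 1 — Angular frequency: ω = 2π·1090 = 6849 rad/s.
Step 2 — Transfer function: H(jω) = 1/(1 + jωRC).
Step 3 — Denominator: 1 + jωRC = 1 + j·6849·312·2.18e-05 = 1 + j46.58.
Step 4 — H = 0.0004606 - j0.02146.
Step 5 — Magnitude: |H| = 0.02146 (-33.4 dB); phase: φ = -88.8°.

|H| = 0.02146 (-33.4 dB), φ = -88.8°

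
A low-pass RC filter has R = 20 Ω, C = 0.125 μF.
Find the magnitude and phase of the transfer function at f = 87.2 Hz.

Step 1 — Angular frequency: ω = 2π·87.2 = 547.9 rad/s.
Step 2 — Transfer function: H(jω) = 1/(1 + jωRC).
Step 3 — Denominator: 1 + jωRC = 1 + j·547.9·20·1.25e-07 = 1 + j0.00137.
Step 4 — H = 1 - j0.00137.
Step 5 — Magnitude: |H| = 1 (-0.0 dB); phase: φ = -0.1°.

|H| = 1 (-0.0 dB), φ = -0.1°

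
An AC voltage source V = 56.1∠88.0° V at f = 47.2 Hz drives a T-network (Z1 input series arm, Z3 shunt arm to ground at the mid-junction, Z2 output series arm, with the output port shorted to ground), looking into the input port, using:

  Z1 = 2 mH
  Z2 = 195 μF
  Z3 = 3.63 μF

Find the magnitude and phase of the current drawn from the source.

Step 1 — Angular frequency: ω = 2π·f = 2π·47.2 = 296.6 rad/s.
Step 2 — Component impedances:
  Z1: Z = jωL = j·296.6·0.002 = 0 + j0.5931 Ω
  Z2: Z = 1/(jωC) = -j/(ω·C) = 0 - j17.29 Ω
  Z3: Z = 1/(jωC) = -j/(ω·C) = 0 - j928.9 Ω
Step 3 — With the output port shorted to ground, the output series arm Z2 runs from the junction to ground; the shunt arm Z3 also runs from the junction to ground. They appear in parallel: Z3 || Z2 = 0 - j16.98 Ω.
Step 4 — Series with input arm Z1: Z_in = Z1 + (Z3 || Z2) = 0 - j16.38 Ω = 16.38∠-90.0° Ω.
Step 5 — Source phasor: V = 56.1∠88.0° V = 1.958 + j56.07 V.
Step 6 — Ohm's law: I = V / Z_total = (1.958 + j56.07) / (0 - j16.38) = -3.422 + j0.1195 A.
Step 7 — Convert to polar: |I| = 3.424 A, ∠I = 178.0°.

I = 3.424∠178.0° A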